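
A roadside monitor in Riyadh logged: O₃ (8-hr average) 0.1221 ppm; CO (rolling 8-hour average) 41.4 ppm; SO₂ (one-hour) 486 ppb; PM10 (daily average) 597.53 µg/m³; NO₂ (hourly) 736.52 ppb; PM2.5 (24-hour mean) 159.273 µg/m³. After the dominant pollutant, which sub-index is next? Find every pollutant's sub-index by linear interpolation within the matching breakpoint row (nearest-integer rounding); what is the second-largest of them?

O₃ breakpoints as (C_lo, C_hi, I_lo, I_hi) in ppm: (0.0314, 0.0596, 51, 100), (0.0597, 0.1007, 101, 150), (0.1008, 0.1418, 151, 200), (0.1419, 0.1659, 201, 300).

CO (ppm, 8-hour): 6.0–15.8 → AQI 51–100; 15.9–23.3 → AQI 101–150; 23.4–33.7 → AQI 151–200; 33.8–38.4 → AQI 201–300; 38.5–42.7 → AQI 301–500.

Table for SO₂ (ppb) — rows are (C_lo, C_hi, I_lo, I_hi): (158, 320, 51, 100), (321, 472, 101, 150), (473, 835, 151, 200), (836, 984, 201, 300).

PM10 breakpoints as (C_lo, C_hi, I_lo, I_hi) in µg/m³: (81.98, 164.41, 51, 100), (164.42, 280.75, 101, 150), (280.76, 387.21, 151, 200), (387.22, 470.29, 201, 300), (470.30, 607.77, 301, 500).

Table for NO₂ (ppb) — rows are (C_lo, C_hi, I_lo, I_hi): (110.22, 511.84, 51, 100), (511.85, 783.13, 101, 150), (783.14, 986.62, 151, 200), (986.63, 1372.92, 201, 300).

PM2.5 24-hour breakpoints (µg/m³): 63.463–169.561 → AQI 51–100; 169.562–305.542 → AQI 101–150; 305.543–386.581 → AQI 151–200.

O₃: 0.1221 ∈ [0.1008, 0.1418] ↔ index [151, 200].
151 + (0.1221−0.1008)·(200−151)/(0.1418−0.1008) = 151 + 0.0213·49/0.0410 ≈ 176.46, so AQI = 176.
CO: row 38.5–42.7 (AQI 301–500). (500−301)·(41.4−38.5)/(42.7−38.5) + 301 = 199·2.9/4.2 + 301 ≈ 438.40 → 438.
SO₂: 486 lies in 473–835, so I_lo=151, I_hi=200, C_lo=473, C_hi=835.
(200−151)/(835−473) × (486−473) + 151 = 49/362 × 13 + 151 ≈ 152.76 → 153.
PM10: 597.53 lies in 470.30–607.77, so I_lo=301, I_hi=500, C_lo=470.30, C_hi=607.77.
(500−301)/(607.77−470.30) × (597.53−470.30) + 301 = 199/137.47 × 127.23 + 301 ≈ 485.18 → 485.
NO₂ 736.52: bracket 511.85–783.13 → index 101–150; slope 49/271.28, offset 224.67.
AQI = 101 + 49/271.28·224.67 ≈ 141.58 ⇒ 142.
PM2.5: 159.273 ∈ [63.463, 169.561] ↔ index [51, 100].
51 + (159.273−63.463)·(100−51)/(169.561−63.463) = 51 + 95.810·49/106.098 ≈ 95.25, so AQI = 95.
Sub-indices: O₃→176, CO→438, SO₂→153, PM10→485, NO₂→142, PM2.5→95. Ranked high→low: 485, 438, 176, 153, 142, 95. Second-highest sub-index = 438.

438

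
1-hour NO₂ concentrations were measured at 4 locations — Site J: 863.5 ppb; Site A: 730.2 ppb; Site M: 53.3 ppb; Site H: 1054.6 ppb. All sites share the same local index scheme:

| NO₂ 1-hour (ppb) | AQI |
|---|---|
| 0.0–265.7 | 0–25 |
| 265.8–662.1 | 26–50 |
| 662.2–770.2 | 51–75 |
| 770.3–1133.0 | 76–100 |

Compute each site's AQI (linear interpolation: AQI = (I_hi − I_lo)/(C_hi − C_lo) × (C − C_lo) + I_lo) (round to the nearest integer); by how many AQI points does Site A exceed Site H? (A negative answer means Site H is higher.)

Site J: row 770.3–1133.0 (AQI 76–100). (100−76)·(863.5−770.3)/(1133.0−770.3) + 76 = 24·93.2/362.7 + 76 ≈ 82.17 → 82.
Site A: 730.2 lies in 662.2–770.2, so I_lo=51, I_hi=75, C_lo=662.2, C_hi=770.2.
(75−51)/(770.2−662.2) × (730.2−662.2) + 51 = 24/108.0 × 68.0 + 51 ≈ 66.11 → 66.
Site M: 53.3 lies in 0.0–265.7, so I_lo=0, I_hi=25, C_lo=0.0, C_hi=265.7.
(25−0)/(265.7−0.0) × (53.3−0.0) + 0 = 25/265.7 × 53.3 + 0 ≈ 5.02 → 5.
Site H: 1054.6 lies in 770.3–1133.0, so I_lo=76, I_hi=100, C_lo=770.3, C_hi=1133.0.
(100−76)/(1133.0−770.3) × (1054.6−770.3) + 76 = 24/362.7 × 284.3 + 76 ≈ 94.81 → 95.
AQIs: Site J=82, Site A=66, Site M=5, Site H=95. Site A (66) − Site H (95) = -29.

-29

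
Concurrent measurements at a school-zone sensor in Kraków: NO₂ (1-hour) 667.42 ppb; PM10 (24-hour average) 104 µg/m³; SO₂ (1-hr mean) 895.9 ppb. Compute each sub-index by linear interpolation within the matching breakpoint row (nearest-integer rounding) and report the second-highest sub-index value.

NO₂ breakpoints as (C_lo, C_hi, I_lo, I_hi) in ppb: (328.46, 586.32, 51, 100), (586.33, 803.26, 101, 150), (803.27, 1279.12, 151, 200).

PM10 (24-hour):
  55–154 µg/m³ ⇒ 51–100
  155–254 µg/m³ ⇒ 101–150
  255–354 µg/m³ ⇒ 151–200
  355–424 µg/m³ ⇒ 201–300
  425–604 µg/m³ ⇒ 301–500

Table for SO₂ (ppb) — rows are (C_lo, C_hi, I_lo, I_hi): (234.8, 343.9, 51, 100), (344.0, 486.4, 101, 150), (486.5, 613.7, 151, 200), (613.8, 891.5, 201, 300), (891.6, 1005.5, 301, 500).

NO₂: row 586.33–803.26 (AQI 101–150). (150−101)·(667.42−586.33)/(803.26−586.33) + 101 = 49·81.09/216.93 + 101 ≈ 119.32 → 119.
PM10 104: bracket 55–154 → index 51–100; slope 49/99, offset 49.
AQI = 51 + 49/99·49 ≈ 75.25 ⇒ 75.
SO₂: 895.9 ∈ [891.6, 1005.5] ↔ index [301, 500].
301 + (895.9−891.6)·(500−301)/(1005.5−891.6) = 301 + 4.3·199/113.9 ≈ 308.51, so AQI = 309.
Sub-indices: NO₂→119, PM10→75, SO₂→309. Ranked high→low: 309, 119, 75. Second-highest sub-index = 119.

119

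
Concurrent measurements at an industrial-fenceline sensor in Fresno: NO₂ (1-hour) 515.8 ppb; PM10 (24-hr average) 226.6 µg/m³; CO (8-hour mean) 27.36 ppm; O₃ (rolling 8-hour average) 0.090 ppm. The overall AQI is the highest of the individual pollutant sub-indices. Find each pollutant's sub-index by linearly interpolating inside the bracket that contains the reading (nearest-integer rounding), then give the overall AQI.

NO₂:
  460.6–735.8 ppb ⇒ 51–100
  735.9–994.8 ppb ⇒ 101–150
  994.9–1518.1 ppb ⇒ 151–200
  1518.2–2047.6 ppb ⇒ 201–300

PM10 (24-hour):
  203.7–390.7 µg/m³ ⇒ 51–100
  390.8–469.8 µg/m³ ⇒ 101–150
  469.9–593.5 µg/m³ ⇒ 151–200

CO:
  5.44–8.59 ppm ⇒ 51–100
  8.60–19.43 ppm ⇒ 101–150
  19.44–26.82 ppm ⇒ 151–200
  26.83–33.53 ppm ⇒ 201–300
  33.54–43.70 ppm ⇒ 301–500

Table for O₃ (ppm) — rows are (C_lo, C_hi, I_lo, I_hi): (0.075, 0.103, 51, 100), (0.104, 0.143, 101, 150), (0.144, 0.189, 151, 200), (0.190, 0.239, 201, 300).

NO₂: 515.8 lies in 460.6–735.8, so I_lo=51, I_hi=100, C_lo=460.6, C_hi=735.8.
(100−51)/(735.8−460.6) × (515.8−460.6) + 51 = 49/275.2 × 55.2 + 51 ≈ 60.83 → 61.
PM10: row 203.7–390.7 (AQI 51–100). (100−51)·(226.6−203.7)/(390.7−203.7) + 51 = 49·22.9/187.0 + 51 ≈ 57.00 → 57.
CO: row 26.83–33.53 (AQI 201–300). (300−201)·(27.36−26.83)/(33.53−26.83) + 201 = 99·0.53/6.70 + 201 ≈ 208.83 → 209.
O₃: row 0.075–0.103 (AQI 51–100). (100−51)·(0.090−0.075)/(0.103−0.075) + 51 = 49·0.015/0.028 + 51 ≈ 77.25 → 77.
Sub-indices: NO₂→61, PM10→57, CO→209, O₃→77. Overall AQI = max = 209; dominant pollutant is CO.
AQI 209: Very Unhealthy.

209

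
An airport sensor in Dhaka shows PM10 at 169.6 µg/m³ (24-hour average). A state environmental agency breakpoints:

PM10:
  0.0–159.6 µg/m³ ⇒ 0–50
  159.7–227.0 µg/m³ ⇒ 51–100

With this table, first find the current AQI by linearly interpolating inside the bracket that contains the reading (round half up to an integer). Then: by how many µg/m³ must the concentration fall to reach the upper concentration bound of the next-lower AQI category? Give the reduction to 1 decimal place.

10.0

PM10 169.6: bracket 159.7–227.0 → index 51–100; slope 49/67.3, offset 9.9.
AQI = 51 + 49/67.3·9.9 ≈ 58.21 ⇒ 58.
Current AQI 58 is in the Moderate range (51–100). The next-lower category tops out at AQI 50, whose upper concentration bound is 159.6 µg/m³.
Reduction needed = 169.6 − 159.6 = 10.0 µg/m³.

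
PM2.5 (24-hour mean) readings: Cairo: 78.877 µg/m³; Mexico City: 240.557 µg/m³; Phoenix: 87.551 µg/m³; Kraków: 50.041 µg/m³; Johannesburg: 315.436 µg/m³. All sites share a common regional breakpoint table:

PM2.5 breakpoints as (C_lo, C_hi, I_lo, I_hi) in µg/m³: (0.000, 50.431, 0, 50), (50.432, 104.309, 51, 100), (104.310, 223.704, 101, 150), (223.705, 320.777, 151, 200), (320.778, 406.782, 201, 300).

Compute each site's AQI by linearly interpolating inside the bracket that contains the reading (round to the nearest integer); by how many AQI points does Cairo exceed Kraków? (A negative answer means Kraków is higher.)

27

Cairo: row 50.432–104.309 (AQI 51–100). (100−51)·(78.877−50.432)/(104.309−50.432) + 51 = 49·28.445/53.877 + 51 ≈ 76.87 → 77.
Mexico City: 240.557 lies in 223.705–320.777, so I_lo=151, I_hi=200, C_lo=223.705, C_hi=320.777.
(200−151)/(320.777−223.705) × (240.557−223.705) + 151 = 49/97.072 × 16.852 + 151 ≈ 159.51 → 160.
Phoenix: row 50.432–104.309 (AQI 51–100). (100−51)·(87.551−50.432)/(104.309−50.432) + 51 = 49·37.119/53.877 + 51 ≈ 84.76 → 85.
Kraków 50.041: bracket 0.000–50.431 → index 0–50; slope 50/50.431, offset 50.041.
AQI = 0 + 50/50.431·50.041 ≈ 49.61 ⇒ 50.
Johannesburg 315.436: bracket 223.705–320.777 → index 151–200; slope 49/97.072, offset 91.731.
AQI = 151 + 49/97.072·91.731 ≈ 197.30 ⇒ 197.
AQIs: Cairo=77, Mexico City=160, Phoenix=85, Kraków=50, Johannesburg=197. Cairo (77) − Kraków (50) = 27.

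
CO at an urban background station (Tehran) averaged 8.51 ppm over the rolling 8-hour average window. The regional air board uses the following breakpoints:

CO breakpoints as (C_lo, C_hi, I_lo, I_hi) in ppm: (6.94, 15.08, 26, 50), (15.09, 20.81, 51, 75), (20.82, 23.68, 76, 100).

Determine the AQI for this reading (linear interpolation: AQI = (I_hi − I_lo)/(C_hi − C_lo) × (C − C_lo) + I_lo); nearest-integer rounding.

CO 8.51: bracket 6.94–15.08 → index 26–50; slope 24/8.14, offset 1.57.
AQI = 26 + 24/8.14·1.57 ≈ 30.63 ⇒ 31.

31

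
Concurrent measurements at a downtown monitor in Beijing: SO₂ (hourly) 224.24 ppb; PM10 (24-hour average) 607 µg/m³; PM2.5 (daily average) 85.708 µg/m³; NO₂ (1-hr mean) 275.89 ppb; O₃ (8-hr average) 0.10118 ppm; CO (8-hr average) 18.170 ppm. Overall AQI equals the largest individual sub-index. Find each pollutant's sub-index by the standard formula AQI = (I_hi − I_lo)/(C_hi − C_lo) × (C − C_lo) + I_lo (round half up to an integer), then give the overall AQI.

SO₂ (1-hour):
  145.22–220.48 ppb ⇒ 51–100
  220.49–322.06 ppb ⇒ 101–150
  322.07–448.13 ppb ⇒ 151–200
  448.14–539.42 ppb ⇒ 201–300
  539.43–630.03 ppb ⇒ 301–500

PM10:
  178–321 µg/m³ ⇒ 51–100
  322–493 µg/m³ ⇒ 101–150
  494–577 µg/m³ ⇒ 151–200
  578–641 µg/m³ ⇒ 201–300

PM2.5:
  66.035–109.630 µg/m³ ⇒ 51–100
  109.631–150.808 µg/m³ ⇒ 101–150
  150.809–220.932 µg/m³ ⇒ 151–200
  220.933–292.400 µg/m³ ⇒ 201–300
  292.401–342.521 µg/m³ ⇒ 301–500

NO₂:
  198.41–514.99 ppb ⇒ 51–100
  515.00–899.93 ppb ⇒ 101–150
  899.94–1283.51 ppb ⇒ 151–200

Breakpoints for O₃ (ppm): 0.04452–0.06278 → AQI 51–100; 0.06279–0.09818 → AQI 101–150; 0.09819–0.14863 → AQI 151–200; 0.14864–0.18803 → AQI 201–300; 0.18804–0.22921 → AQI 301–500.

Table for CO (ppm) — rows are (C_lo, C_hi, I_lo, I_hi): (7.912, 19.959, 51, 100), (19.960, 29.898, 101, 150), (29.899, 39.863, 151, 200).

SO₂: row 220.49–322.06 (AQI 101–150). (150−101)·(224.24−220.49)/(322.06−220.49) + 101 = 49·3.75/101.57 + 101 ≈ 102.81 → 103.
PM10: 607 ∈ [578, 641] ↔ index [201, 300].
201 + (607−578)·(300−201)/(641−578) = 201 + 29·99/63 ≈ 246.57, so AQI = 247.
PM2.5: row 66.035–109.630 (AQI 51–100). (100−51)·(85.708−66.035)/(109.630−66.035) + 51 = 49·19.673/43.595 + 51 ≈ 73.11 → 73.
NO₂: row 198.41–514.99 (AQI 51–100). (100−51)·(275.89−198.41)/(514.99−198.41) + 51 = 49·77.48/316.58 + 51 ≈ 62.99 → 63.
O₃ 0.10118: bracket 0.09819–0.14863 → index 151–200; slope 49/0.05044, offset 0.00299.
AQI = 151 + 49/0.05044·0.00299 ≈ 153.90 ⇒ 154.
CO: 18.170 lies in 7.912–19.959, so I_lo=51, I_hi=100, C_lo=7.912, C_hi=19.959.
(100−51)/(19.959−7.912) × (18.170−7.912) + 51 = 49/12.047 × 10.258 + 51 ≈ 92.72 → 93.
Sub-indices: SO₂→103, PM10→247, PM2.5→73, NO₂→63, O₃→154, CO→93. Overall AQI = max = 247; dominant pollutant is PM10.
AQI 247: Very Unhealthy.

247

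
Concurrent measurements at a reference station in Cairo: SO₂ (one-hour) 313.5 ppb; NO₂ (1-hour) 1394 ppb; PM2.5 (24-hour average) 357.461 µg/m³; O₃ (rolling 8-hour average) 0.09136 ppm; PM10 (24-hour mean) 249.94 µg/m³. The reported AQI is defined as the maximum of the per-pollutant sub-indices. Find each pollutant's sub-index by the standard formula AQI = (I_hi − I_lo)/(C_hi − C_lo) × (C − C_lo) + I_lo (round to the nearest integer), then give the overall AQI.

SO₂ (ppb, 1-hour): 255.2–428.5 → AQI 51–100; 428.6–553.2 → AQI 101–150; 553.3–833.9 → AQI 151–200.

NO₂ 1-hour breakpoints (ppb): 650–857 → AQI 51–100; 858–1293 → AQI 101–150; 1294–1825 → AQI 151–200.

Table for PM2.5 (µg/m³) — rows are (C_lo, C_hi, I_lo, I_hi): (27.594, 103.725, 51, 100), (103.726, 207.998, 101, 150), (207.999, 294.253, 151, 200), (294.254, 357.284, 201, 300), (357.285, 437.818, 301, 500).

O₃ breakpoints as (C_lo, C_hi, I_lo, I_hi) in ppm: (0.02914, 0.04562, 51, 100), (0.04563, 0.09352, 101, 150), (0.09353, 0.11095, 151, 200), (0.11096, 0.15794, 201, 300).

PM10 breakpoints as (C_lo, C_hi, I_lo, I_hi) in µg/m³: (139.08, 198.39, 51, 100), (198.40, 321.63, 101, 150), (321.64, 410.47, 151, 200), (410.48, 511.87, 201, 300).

SO₂: row 255.2–428.5 (AQI 51–100). (100−51)·(313.5−255.2)/(428.5−255.2) + 51 = 49·58.3/173.3 + 51 ≈ 67.48 → 67.
NO₂: 1394 ∈ [1294, 1825] ↔ index [151, 200].
151 + (1394−1294)·(200−151)/(1825−1294) = 151 + 100·49/531 ≈ 160.23, so AQI = 160.
PM2.5 357.461: bracket 357.285–437.818 → index 301–500; slope 199/80.533, offset 0.176.
AQI = 301 + 199/80.533·0.176 ≈ 301.43 ⇒ 301.
O₃: row 0.04563–0.09352 (AQI 101–150). (150−101)·(0.09136−0.04563)/(0.09352−0.04563) + 101 = 49·0.04573/0.04789 + 101 ≈ 147.79 → 148.
PM10: 249.94 lies in 198.40–321.63, so I_lo=101, I_hi=150, C_lo=198.40, C_hi=321.63.
(150−101)/(321.63−198.40) × (249.94−198.40) + 101 = 49/123.23 × 51.54 + 101 ≈ 121.49 → 121.
Sub-indices: SO₂→67, NO₂→160, PM2.5→301, O₃→148, PM10→121. Overall AQI = max = 301; dominant pollutant is PM2.5.

301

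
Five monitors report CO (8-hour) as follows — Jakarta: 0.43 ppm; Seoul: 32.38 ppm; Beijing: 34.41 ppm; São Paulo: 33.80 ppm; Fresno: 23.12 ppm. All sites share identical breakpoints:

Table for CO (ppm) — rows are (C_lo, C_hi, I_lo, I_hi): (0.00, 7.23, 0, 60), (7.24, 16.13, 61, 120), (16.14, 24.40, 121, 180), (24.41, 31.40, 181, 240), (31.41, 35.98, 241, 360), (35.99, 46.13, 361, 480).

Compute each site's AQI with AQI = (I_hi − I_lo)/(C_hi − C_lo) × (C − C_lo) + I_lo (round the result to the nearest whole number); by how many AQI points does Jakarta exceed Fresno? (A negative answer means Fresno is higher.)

Jakarta: 0.43 lies in 0.00–7.23, so I_lo=0, I_hi=60, C_lo=0.00, C_hi=7.23.
(60−0)/(7.23−0.00) × (0.43−0.00) + 0 = 60/7.23 × 0.43 + 0 ≈ 3.57 → 4.
Seoul: 32.38 ∈ [31.41, 35.98] ↔ index [241, 360].
241 + (32.38−31.41)·(360−241)/(35.98−31.41) = 241 + 0.97·119/4.57 ≈ 266.26, so AQI = 266.
Beijing: row 31.41–35.98 (AQI 241–360). (360−241)·(34.41−31.41)/(35.98−31.41) + 241 = 119·3.00/4.57 + 241 ≈ 319.12 → 319.
São Paulo: row 31.41–35.98 (AQI 241–360). (360−241)·(33.80−31.41)/(35.98−31.41) + 241 = 119·2.39/4.57 + 241 ≈ 303.23 → 303.
Fresno: 23.12 ∈ [16.14, 24.40] ↔ index [121, 180].
121 + (23.12−16.14)·(180−121)/(24.40−16.14) = 121 + 6.98·59/8.26 ≈ 170.86, so AQI = 171.
AQIs: Jakarta=4, Seoul=266, Beijing=319, São Paulo=303, Fresno=171. Jakarta (4) − Fresno (171) = -167.

-167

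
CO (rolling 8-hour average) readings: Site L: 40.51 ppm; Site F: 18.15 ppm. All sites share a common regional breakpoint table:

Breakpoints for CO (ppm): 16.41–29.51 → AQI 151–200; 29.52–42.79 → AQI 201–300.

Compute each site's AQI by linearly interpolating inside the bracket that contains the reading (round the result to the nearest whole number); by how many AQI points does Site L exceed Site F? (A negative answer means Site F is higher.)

125

Site L: 40.51 lies in 29.52–42.79, so I_lo=201, I_hi=300, C_lo=29.52, C_hi=42.79.
(300−201)/(42.79−29.52) × (40.51−29.52) + 201 = 99/13.27 × 10.99 + 201 ≈ 282.99 → 283.
Site F: row 16.41–29.51 (AQI 151–200). (200−151)·(18.15−16.41)/(29.51−16.41) + 151 = 49·1.74/13.10 + 151 ≈ 157.51 → 158.
AQIs: Site L=283, Site F=158. Site L (283) − Site F (158) = 125.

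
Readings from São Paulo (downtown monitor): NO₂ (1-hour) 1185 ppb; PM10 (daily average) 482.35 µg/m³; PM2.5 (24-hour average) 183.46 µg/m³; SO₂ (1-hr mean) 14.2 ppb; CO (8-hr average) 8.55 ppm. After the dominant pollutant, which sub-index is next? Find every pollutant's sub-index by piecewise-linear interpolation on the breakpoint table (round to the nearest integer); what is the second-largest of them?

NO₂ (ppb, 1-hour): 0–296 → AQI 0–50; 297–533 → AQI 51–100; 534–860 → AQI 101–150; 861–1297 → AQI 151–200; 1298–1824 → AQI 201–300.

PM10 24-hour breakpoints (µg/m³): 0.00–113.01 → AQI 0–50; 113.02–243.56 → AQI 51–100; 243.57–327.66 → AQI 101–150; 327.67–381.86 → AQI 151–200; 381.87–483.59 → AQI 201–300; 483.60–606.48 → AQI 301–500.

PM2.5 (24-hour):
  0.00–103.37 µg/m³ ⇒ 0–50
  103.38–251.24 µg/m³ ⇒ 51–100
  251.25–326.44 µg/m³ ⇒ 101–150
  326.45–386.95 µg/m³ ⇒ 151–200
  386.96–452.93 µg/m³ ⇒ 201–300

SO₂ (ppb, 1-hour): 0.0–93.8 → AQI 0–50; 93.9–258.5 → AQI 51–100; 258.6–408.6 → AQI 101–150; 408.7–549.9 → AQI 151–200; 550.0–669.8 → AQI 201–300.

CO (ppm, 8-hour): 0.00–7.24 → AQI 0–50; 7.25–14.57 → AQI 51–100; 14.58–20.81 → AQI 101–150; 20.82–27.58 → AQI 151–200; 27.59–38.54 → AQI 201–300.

NO₂: 1185 ∈ [861, 1297] ↔ index [151, 200].
151 + (1185−861)·(200−151)/(1297−861) = 151 + 324·49/436 ≈ 187.41, so AQI = 187.
PM10: row 381.87–483.59 (AQI 201–300). (300−201)·(482.35−381.87)/(483.59−381.87) + 201 = 99·100.48/101.72 + 201 ≈ 298.79 → 299.
PM2.5: row 103.38–251.24 (AQI 51–100). (100−51)·(183.46−103.38)/(251.24−103.38) + 51 = 49·80.08/147.86 + 51 ≈ 77.54 → 78.
SO₂: 14.2 ∈ [0.0, 93.8] ↔ index [0, 50].
0 + (14.2−0.0)·(50−0)/(93.8−0.0) = 0 + 14.2·50/93.8 ≈ 7.57, so AQI = 8.
CO: 8.55 lies in 7.25–14.57, so I_lo=51, I_hi=100, C_lo=7.25, C_hi=14.57.
(100−51)/(14.57−7.25) × (8.55−7.25) + 51 = 49/7.32 × 1.30 + 51 ≈ 59.70 → 60.
Sub-indices: NO₂→187, PM10→299, PM2.5→78, SO₂→8, CO→60. Ranked high→low: 299, 187, 78, 60, 8. Second-highest sub-index = 187.

187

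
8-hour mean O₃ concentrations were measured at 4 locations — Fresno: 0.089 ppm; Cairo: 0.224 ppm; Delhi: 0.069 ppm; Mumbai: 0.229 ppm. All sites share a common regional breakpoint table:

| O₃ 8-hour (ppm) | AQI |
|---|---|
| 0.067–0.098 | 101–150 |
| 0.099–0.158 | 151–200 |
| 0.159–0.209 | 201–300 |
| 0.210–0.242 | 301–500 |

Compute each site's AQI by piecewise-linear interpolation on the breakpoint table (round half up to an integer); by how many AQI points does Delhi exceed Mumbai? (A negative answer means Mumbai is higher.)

-315

Fresno: 0.089 ∈ [0.067, 0.098] ↔ index [101, 150].
101 + (0.089−0.067)·(150−101)/(0.098−0.067) = 101 + 0.022·49/0.031 ≈ 135.77, so AQI = 136.
Cairo: 0.224 lies in 0.210–0.242, so I_lo=301, I_hi=500, C_lo=0.210, C_hi=0.242.
(500−301)/(0.242−0.210) × (0.224−0.210) + 301 = 199/0.032 × 0.014 + 301 ≈ 388.06 → 388.
Delhi: 0.069 lies in 0.067–0.098, so I_lo=101, I_hi=150, C_lo=0.067, C_hi=0.098.
(150−101)/(0.098−0.067) × (0.069−0.067) + 101 = 49/0.031 × 0.002 + 101 ≈ 104.16 → 104.
Mumbai: 0.229 ∈ [0.210, 0.242] ↔ index [301, 500].
301 + (0.229−0.210)·(500−301)/(0.242−0.210) = 301 + 0.019·199/0.032 ≈ 419.16, so AQI = 419.
AQIs: Fresno=136, Cairo=388, Delhi=104, Mumbai=419. Delhi (104) − Mumbai (419) = -315.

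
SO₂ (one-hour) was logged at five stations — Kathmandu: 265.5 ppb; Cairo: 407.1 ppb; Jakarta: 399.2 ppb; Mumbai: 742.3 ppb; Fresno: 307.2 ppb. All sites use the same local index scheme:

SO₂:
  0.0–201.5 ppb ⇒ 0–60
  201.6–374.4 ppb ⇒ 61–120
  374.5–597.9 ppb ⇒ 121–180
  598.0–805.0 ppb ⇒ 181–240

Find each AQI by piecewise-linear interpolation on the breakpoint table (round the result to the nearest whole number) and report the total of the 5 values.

660

Kathmandu: 265.5 lies in 201.6–374.4, so I_lo=61, I_hi=120, C_lo=201.6, C_hi=374.4.
(120−61)/(374.4−201.6) × (265.5−201.6) + 61 = 59/172.8 × 63.9 + 61 ≈ 82.82 → 83.
Cairo: 407.1 ∈ [374.5, 597.9] ↔ index [121, 180].
121 + (407.1−374.5)·(180−121)/(597.9−374.5) = 121 + 32.6·59/223.4 ≈ 129.61, so AQI = 130.
Jakarta: row 374.5–597.9 (AQI 121–180). (180−121)·(399.2−374.5)/(597.9−374.5) + 121 = 59·24.7/223.4 + 121 ≈ 127.52 → 128.
Mumbai: 742.3 ∈ [598.0, 805.0] ↔ index [181, 240].
181 + (742.3−598.0)·(240−181)/(805.0−598.0) = 181 + 144.3·59/207.0 ≈ 222.13, so AQI = 222.
Fresno: 307.2 lies in 201.6–374.4, so I_lo=61, I_hi=120, C_lo=201.6, C_hi=374.4.
(120−61)/(374.4−201.6) × (307.2−201.6) + 61 = 59/172.8 × 105.6 + 61 ≈ 97.06 → 97.
AQIs: Kathmandu=83, Cairo=130, Jakarta=128, Mumbai=222, Fresno=97. Sum = 83 + 130 + 128 + 222 + 97 = 660.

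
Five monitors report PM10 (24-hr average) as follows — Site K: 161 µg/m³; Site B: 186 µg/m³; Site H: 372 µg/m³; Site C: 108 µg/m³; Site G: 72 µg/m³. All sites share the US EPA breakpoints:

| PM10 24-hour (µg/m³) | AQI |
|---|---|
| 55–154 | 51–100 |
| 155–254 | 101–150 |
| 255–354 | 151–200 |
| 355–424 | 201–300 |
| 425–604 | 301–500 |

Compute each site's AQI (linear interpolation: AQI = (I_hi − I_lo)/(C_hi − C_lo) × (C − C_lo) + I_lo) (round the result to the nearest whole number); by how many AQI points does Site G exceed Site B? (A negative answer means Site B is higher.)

-57

Site K: 161 lies in 155–254, so I_lo=101, I_hi=150, C_lo=155, C_hi=254.
(150−101)/(254−155) × (161−155) + 101 = 49/99 × 6 + 101 ≈ 103.97 → 104.
Site B 186: bracket 155–254 → index 101–150; slope 49/99, offset 31.
AQI = 101 + 49/99·31 ≈ 116.34 ⇒ 116.
Site H: 372 lies in 355–424, so I_lo=201, I_hi=300, C_lo=355, C_hi=424.
(300−201)/(424−355) × (372−355) + 201 = 99/69 × 17 + 201 ≈ 225.39 → 225.
Site C: row 55–154 (AQI 51–100). (100−51)·(108−55)/(154−55) + 51 = 49·53/99 + 51 ≈ 77.23 → 77.
Site G: 72 ∈ [55, 154] ↔ index [51, 100].
51 + (72−55)·(100−51)/(154−55) = 51 + 17·49/99 ≈ 59.41, so AQI = 59.
AQIs: Site K=104, Site B=116, Site H=225, Site C=77, Site G=59. Site G (59) − Site B (116) = -57.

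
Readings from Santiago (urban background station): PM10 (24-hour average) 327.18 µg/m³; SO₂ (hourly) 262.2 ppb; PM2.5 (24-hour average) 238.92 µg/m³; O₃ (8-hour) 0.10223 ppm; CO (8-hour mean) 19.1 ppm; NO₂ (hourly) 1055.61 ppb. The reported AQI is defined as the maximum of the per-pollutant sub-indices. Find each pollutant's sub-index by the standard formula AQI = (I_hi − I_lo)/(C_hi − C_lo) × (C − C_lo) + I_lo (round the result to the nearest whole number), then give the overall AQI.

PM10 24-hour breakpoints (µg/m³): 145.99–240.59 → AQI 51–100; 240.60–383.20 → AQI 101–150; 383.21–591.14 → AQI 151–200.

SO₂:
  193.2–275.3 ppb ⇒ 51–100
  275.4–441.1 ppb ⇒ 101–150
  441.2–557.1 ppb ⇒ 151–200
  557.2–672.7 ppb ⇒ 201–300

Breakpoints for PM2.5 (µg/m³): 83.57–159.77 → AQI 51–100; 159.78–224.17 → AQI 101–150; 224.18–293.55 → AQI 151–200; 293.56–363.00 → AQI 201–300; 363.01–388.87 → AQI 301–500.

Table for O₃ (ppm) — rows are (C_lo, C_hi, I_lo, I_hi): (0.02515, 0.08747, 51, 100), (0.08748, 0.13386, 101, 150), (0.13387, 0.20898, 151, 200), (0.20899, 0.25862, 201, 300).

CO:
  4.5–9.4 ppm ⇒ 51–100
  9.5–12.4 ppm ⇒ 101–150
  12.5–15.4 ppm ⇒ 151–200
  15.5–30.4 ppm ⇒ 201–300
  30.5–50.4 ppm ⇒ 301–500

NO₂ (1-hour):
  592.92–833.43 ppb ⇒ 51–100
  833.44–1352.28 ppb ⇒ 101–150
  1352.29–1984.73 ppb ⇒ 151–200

PM10: 327.18 ∈ [240.60, 383.20] ↔ index [101, 150].
101 + (327.18−240.60)·(150−101)/(383.20−240.60) = 101 + 86.58·49/142.60 ≈ 130.75, so AQI = 131.
SO₂: 262.2 ∈ [193.2, 275.3] ↔ index [51, 100].
51 + (262.2−193.2)·(100−51)/(275.3−193.2) = 51 + 69.0·49/82.1 ≈ 92.18, so AQI = 92.
PM2.5: 238.92 lies in 224.18–293.55, so I_lo=151, I_hi=200, C_lo=224.18, C_hi=293.55.
(200−151)/(293.55−224.18) × (238.92−224.18) + 151 = 49/69.37 × 14.74 + 151 ≈ 161.41 → 161.
O₃ 0.10223: bracket 0.08748–0.13386 → index 101–150; slope 49/0.04638, offset 0.01475.
AQI = 101 + 49/0.04638·0.01475 ≈ 116.58 ⇒ 117.
CO: 19.1 ∈ [15.5, 30.4] ↔ index [201, 300].
201 + (19.1−15.5)·(300−201)/(30.4−15.5) = 201 + 3.6·99/14.9 ≈ 224.92, so AQI = 225.
NO₂: row 833.44–1352.28 (AQI 101–150). (150−101)·(1055.61−833.44)/(1352.28−833.44) + 101 = 49·222.17/518.84 + 101 ≈ 121.98 → 122.
Sub-indices: PM10→131, SO₂→92, PM2.5→161, O₃→117, CO→225, NO₂→122. Overall AQI = max = 225; dominant pollutant is CO.

225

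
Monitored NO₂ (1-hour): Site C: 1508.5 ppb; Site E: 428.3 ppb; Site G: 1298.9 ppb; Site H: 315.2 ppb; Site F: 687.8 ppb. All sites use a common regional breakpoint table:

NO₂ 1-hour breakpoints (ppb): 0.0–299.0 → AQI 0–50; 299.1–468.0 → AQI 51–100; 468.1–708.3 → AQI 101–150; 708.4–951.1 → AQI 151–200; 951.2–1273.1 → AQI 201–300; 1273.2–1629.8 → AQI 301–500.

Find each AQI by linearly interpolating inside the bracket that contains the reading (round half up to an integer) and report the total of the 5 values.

Site C: 1508.5 lies in 1273.2–1629.8, so I_lo=301, I_hi=500, C_lo=1273.2, C_hi=1629.8.
(500−301)/(1629.8−1273.2) × (1508.5−1273.2) + 301 = 199/356.6 × 235.3 + 301 ≈ 432.31 → 432.
Site E: 428.3 lies in 299.1–468.0, so I_lo=51, I_hi=100, C_lo=299.1, C_hi=468.0.
(100−51)/(468.0−299.1) × (428.3−299.1) + 51 = 49/168.9 × 129.2 + 51 ≈ 88.48 → 88.
Site G: 1298.9 ∈ [1273.2, 1629.8] ↔ index [301, 500].
301 + (1298.9−1273.2)·(500−301)/(1629.8−1273.2) = 301 + 25.7·199/356.6 ≈ 315.34, so AQI = 315.
Site H: row 299.1–468.0 (AQI 51–100). (100−51)·(315.2−299.1)/(468.0−299.1) + 51 = 49·16.1/168.9 + 51 ≈ 55.67 → 56.
Site F: row 468.1–708.3 (AQI 101–150). (150−101)·(687.8−468.1)/(708.3−468.1) + 101 = 49·219.7/240.2 + 101 ≈ 145.82 → 146.
AQIs: Site C=432, Site E=88, Site G=315, Site H=56, Site F=146. Sum = 432 + 88 + 315 + 56 + 146 = 1037.

1037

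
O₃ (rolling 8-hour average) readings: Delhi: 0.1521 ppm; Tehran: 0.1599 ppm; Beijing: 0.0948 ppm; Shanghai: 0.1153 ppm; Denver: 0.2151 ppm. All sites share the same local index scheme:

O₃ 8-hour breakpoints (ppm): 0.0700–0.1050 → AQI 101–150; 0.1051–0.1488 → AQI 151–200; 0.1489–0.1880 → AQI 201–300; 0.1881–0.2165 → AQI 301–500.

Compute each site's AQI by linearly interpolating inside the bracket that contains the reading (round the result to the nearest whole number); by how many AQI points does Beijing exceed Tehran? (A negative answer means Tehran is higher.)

-93

Delhi: 0.1521 lies in 0.1489–0.1880, so I_lo=201, I_hi=300, C_lo=0.1489, C_hi=0.1880.
(300−201)/(0.1880−0.1489) × (0.1521−0.1489) + 201 = 99/0.0391 × 0.0032 + 201 ≈ 209.10 → 209.
Tehran: 0.1599 lies in 0.1489–0.1880, so I_lo=201, I_hi=300, C_lo=0.1489, C_hi=0.1880.
(300−201)/(0.1880−0.1489) × (0.1599−0.1489) + 201 = 99/0.0391 × 0.0110 + 201 ≈ 228.85 → 229.
Beijing: 0.0948 ∈ [0.0700, 0.1050] ↔ index [101, 150].
101 + (0.0948−0.0700)·(150−101)/(0.1050−0.0700) = 101 + 0.0248·49/0.0350 ≈ 135.72, so AQI = 136.
Shanghai: 0.1153 ∈ [0.1051, 0.1488] ↔ index [151, 200].
151 + (0.1153−0.1051)·(200−151)/(0.1488−0.1051) = 151 + 0.0102·49/0.0437 ≈ 162.44, so AQI = 162.
Denver 0.2151: bracket 0.1881–0.2165 → index 301–500; slope 199/0.0284, offset 0.0270.
AQI = 301 + 199/0.0284·0.0270 ≈ 490.19 ⇒ 490.
AQIs: Delhi=209, Tehran=229, Beijing=136, Shanghai=162, Denver=490. Beijing (136) − Tehran (229) = -93.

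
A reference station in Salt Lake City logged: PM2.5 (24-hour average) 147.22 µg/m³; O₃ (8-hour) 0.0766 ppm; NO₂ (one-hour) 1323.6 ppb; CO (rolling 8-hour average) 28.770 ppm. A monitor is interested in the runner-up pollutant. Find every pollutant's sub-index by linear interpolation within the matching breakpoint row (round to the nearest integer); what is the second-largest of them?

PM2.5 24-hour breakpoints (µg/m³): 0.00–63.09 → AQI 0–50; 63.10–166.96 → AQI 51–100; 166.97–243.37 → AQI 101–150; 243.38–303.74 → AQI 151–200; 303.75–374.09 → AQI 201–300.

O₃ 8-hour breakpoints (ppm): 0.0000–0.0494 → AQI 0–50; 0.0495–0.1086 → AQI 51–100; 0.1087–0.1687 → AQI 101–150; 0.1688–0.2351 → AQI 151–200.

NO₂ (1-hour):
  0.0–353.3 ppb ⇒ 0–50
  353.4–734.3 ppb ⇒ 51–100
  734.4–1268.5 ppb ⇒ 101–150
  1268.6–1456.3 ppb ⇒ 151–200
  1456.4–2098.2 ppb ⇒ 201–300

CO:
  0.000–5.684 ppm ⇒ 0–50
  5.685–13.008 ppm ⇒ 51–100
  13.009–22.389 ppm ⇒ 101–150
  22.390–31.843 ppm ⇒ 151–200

PM2.5: 147.22 lies in 63.10–166.96, so I_lo=51, I_hi=100, C_lo=63.10, C_hi=166.96.
(100−51)/(166.96−63.10) × (147.22−63.10) + 51 = 49/103.86 × 84.12 + 51 ≈ 90.69 → 91.
O₃: 0.0766 lies in 0.0495–0.1086, so I_lo=51, I_hi=100, C_lo=0.0495, C_hi=0.1086.
(100−51)/(0.1086−0.0495) × (0.0766−0.0495) + 51 = 49/0.0591 × 0.0271 + 51 ≈ 73.47 → 73.
NO₂: 1323.6 lies in 1268.6–1456.3, so I_lo=151, I_hi=200, C_lo=1268.6, C_hi=1456.3.
(200−151)/(1456.3−1268.6) × (1323.6−1268.6) + 151 = 49/187.7 × 55.0 + 151 ≈ 165.36 → 165.
CO: 28.770 ∈ [22.390, 31.843] ↔ index [151, 200].
151 + (28.770−22.390)·(200−151)/(31.843−22.390) = 151 + 6.380·49/9.453 ≈ 184.07, so AQI = 184.
Sub-indices: PM2.5→91, O₃→73, NO₂→165, CO→184. Ranked high→low: 184, 165, 91, 73. Second-highest sub-index = 165.

165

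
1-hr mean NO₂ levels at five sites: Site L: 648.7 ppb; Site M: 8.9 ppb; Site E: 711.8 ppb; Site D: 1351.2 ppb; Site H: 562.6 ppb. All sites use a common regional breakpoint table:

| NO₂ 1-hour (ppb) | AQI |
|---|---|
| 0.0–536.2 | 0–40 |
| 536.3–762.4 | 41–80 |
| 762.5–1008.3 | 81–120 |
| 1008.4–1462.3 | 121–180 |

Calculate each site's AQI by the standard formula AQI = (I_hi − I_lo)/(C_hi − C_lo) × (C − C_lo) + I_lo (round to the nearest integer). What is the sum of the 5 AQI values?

Site L: 648.7 lies in 536.3–762.4, so I_lo=41, I_hi=80, C_lo=536.3, C_hi=762.4.
(80−41)/(762.4−536.3) × (648.7−536.3) + 41 = 39/226.1 × 112.4 + 41 ≈ 60.39 → 60.
Site M: 8.9 lies in 0.0–536.2, so I_lo=0, I_hi=40, C_lo=0.0, C_hi=536.2.
(40−0)/(536.2−0.0) × (8.9−0.0) + 0 = 40/536.2 × 8.9 + 0 ≈ 0.66 → 1.
Site E: 711.8 lies in 536.3–762.4, so I_lo=41, I_hi=80, C_lo=536.3, C_hi=762.4.
(80−41)/(762.4−536.3) × (711.8−536.3) + 41 = 39/226.1 × 175.5 + 41 ≈ 71.27 → 71.
Site D 1351.2: bracket 1008.4–1462.3 → index 121–180; slope 59/453.9, offset 342.8.
AQI = 121 + 59/453.9·342.8 ≈ 165.56 ⇒ 166.
Site H 562.6: bracket 536.3–762.4 → index 41–80; slope 39/226.1, offset 26.3.
AQI = 41 + 39/226.1·26.3 ≈ 45.54 ⇒ 46.
AQIs: Site L=60, Site M=1, Site E=71, Site D=166, Site H=46. Sum = 60 + 1 + 71 + 166 + 46 = 344.

344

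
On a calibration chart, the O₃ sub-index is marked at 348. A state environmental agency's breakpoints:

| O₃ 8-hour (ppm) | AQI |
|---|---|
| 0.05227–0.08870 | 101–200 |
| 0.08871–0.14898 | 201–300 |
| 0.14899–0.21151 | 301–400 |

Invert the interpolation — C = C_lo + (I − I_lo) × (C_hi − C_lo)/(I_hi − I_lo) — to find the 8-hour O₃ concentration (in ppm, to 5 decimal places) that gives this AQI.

0.17867

AQI 348 lies in the 301–400 band, which corresponds to 0.14899–0.21151 ppm.
C = 0.14899 + (348−301)×(0.21151−0.14899)/(400−301) = 0.14899 + 47×0.06252/99 ≈ 0.1786712 ppm → 0.17867 ppm to 5 dp.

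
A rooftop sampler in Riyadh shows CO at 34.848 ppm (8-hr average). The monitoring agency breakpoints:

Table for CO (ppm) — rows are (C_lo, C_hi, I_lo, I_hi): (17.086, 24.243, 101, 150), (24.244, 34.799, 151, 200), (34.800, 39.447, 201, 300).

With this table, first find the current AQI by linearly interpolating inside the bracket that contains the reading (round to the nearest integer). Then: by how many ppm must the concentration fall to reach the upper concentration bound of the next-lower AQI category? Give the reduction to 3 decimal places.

0.049

CO: row 34.800–39.447 (AQI 201–300). (300−201)·(34.848−34.800)/(39.447−34.800) + 201 = 99·0.048/4.647 + 201 ≈ 202.02 → 202.
Current AQI 202 is in the Very Unhealthy range (201–300). The next-lower category tops out at AQI 200, whose upper concentration bound is 34.799 ppm.
Reduction needed = 34.848 − 34.799 = 0.049 ppm.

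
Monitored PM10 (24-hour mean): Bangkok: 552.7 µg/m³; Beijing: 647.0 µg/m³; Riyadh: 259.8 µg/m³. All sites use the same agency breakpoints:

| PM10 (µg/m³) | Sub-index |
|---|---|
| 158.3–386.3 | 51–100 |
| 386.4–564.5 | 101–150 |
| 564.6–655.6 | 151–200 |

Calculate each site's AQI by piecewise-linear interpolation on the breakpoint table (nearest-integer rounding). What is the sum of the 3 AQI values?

Bangkok: 552.7 lies in 386.4–564.5, so I_lo=101, I_hi=150, C_lo=386.4, C_hi=564.5.
(150−101)/(564.5−386.4) × (552.7−386.4) + 101 = 49/178.1 × 166.3 + 101 ≈ 146.75 → 147.
Beijing 647.0: bracket 564.6–655.6 → index 151–200; slope 49/91.0, offset 82.4.
AQI = 151 + 49/91.0·82.4 ≈ 195.37 ⇒ 195.
Riyadh: row 158.3–386.3 (AQI 51–100). (100−51)·(259.8−158.3)/(386.3−158.3) + 51 = 49·101.5/228.0 + 51 ≈ 72.81 → 73.
AQIs: Bangkok=147, Beijing=195, Riyadh=73. Sum = 147 + 195 + 73 = 415.

415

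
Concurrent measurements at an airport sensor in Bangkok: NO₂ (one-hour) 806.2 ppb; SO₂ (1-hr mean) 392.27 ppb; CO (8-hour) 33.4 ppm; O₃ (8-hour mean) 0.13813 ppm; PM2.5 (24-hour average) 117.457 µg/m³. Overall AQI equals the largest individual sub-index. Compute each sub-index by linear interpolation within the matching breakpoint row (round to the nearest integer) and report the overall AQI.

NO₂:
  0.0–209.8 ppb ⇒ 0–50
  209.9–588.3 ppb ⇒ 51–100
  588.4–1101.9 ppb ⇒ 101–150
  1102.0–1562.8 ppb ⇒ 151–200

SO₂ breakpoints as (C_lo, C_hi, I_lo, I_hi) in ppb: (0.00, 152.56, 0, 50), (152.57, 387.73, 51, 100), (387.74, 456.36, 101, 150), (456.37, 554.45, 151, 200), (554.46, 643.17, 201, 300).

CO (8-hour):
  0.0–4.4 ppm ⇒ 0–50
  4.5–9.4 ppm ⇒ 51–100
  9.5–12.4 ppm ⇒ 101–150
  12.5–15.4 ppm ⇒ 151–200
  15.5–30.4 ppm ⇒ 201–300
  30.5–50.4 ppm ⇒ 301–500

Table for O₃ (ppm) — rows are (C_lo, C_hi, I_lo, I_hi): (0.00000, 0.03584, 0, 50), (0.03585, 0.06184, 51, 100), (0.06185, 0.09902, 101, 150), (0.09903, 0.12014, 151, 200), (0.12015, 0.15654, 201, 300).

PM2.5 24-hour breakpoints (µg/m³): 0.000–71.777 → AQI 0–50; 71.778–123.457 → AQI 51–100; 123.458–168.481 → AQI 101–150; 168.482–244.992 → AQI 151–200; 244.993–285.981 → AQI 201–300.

NO₂ 806.2: bracket 588.4–1101.9 → index 101–150; slope 49/513.5, offset 217.8.
AQI = 101 + 49/513.5·217.8 ≈ 121.78 ⇒ 122.
SO₂ 392.27: bracket 387.74–456.36 → index 101–150; slope 49/68.62, offset 4.53.
AQI = 101 + 49/68.62·4.53 ≈ 104.23 ⇒ 104.
CO: 33.4 ∈ [30.5, 50.4] ↔ index [301, 500].
301 + (33.4−30.5)·(500−301)/(50.4−30.5) = 301 + 2.9·199/19.9 ≈ 330.00, so AQI = 330.
O₃: 0.13813 lies in 0.12015–0.15654, so I_lo=201, I_hi=300, C_lo=0.12015, C_hi=0.15654.
(300−201)/(0.15654−0.12015) × (0.13813−0.12015) + 201 = 99/0.03639 × 0.01798 + 201 ≈ 249.92 → 250.
PM2.5: row 71.778–123.457 (AQI 51–100). (100−51)·(117.457−71.778)/(123.457−71.778) + 51 = 49·45.679/51.679 + 51 ≈ 94.31 → 94.
Sub-indices: NO₂→122, SO₂→104, CO→330, O₃→250, PM2.5→94. Overall AQI = max = 330; dominant pollutant is CO.

330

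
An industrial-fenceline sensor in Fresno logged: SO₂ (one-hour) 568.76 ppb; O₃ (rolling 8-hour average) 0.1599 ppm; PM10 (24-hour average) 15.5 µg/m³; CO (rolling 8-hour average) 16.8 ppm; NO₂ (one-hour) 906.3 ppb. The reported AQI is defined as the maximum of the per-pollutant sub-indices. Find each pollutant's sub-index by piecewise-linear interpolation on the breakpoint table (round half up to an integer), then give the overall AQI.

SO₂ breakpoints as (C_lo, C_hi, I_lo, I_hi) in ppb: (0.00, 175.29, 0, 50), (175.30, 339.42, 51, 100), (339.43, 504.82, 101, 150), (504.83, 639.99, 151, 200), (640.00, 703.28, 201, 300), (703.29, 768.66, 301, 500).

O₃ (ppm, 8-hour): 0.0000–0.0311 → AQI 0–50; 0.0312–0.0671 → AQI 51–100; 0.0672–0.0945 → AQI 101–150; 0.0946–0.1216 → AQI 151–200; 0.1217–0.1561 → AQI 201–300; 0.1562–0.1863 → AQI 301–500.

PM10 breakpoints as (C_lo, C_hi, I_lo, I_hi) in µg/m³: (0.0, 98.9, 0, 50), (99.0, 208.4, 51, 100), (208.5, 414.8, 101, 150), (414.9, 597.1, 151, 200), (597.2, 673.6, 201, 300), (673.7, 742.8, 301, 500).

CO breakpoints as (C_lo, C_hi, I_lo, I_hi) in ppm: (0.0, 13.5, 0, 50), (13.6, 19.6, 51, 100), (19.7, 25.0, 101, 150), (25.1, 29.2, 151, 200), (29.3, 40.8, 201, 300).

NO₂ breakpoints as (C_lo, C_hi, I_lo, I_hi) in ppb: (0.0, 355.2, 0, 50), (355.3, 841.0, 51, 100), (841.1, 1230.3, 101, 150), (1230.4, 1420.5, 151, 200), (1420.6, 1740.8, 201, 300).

325

SO₂ 568.76: bracket 504.83–639.99 → index 151–200; slope 49/135.16, offset 63.93.
AQI = 151 + 49/135.16·63.93 ≈ 174.18 ⇒ 174.
O₃: row 0.1562–0.1863 (AQI 301–500). (500−301)·(0.1599−0.1562)/(0.1863−0.1562) + 301 = 199·0.0037/0.0301 + 301 ≈ 325.46 → 325.
PM10: row 0.0–98.9 (AQI 0–50). (50−0)·(15.5−0.0)/(98.9−0.0) + 0 = 50·15.5/98.9 + 0 ≈ 7.84 → 8.
CO: 16.8 lies in 13.6–19.6, so I_lo=51, I_hi=100, C_lo=13.6, C_hi=19.6.
(100−51)/(19.6−13.6) × (16.8−13.6) + 51 = 49/6.0 × 3.2 + 51 ≈ 77.13 → 77.
NO₂: 906.3 lies in 841.1–1230.3, so I_lo=101, I_hi=150, C_lo=841.1, C_hi=1230.3.
(150−101)/(1230.3−841.1) × (906.3−841.1) + 101 = 49/389.2 × 65.2 + 101 ≈ 109.21 → 109.
Sub-indices: SO₂→174, O₃→325, PM10→8, CO→77, NO₂→109. Overall AQI = max = 325; dominant pollutant is O₃.
AQI 325: Hazardous.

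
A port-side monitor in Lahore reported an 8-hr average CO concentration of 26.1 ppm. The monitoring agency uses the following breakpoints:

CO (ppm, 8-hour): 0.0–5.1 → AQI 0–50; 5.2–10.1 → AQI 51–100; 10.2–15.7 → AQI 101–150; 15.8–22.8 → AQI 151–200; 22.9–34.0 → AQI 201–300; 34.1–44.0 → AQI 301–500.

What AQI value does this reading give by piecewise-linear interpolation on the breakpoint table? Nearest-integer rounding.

CO: 26.1 ∈ [22.9, 34.0] ↔ index [201, 300].
201 + (26.1−22.9)·(300−201)/(34.0−22.9) = 201 + 3.2·99/11.1 ≈ 229.54, so AQI = 230.

230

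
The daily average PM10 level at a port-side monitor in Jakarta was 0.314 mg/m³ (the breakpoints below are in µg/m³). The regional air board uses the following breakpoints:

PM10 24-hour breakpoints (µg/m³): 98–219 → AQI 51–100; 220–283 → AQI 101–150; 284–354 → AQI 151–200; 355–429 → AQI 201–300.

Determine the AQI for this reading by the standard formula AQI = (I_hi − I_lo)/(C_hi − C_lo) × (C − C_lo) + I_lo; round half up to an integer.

172

Convert: 0.314 mg/m³ = 314 µg/m³.
PM10 314: bracket 284–354 → index 151–200; slope 49/70, offset 30.
AQI = 151 + 49/70·30 ≈ 172.00 ⇒ 172.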